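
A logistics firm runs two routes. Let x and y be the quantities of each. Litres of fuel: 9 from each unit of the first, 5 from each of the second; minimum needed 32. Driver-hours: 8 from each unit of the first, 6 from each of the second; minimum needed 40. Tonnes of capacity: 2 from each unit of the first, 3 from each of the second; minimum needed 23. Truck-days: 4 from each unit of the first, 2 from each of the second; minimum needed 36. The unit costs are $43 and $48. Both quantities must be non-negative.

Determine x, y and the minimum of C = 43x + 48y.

x = 31/4, y = 5/2, minimum C = 1813/4

The feasible region is unbounded (it extends along (0, 1), (1, 0)), but C strictly increases along every unbounded feasible direction, so there is no improving ray and the minimum is attained at a vertex.

At the optimal vertex, 2x + 3y = 23 and 4x + 2y = 36.
Solving simultaneously gives x = 31/4, y = 5/2.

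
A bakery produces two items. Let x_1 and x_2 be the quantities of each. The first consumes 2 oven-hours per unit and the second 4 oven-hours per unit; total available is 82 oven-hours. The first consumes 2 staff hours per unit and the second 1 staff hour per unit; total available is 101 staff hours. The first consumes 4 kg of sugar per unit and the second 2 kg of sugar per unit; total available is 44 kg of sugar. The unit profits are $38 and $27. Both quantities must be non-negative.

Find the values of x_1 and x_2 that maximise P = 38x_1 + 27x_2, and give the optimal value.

x_1 = 1, x_2 = 20, maximum P = 578

Extreme points and P = 38x_1 + 27x_2:
  (0, 0) → P = 0
  (0, 41/2) → P = 1107/2
  (11, 0) → P = 418
  (1, 20) → P = 578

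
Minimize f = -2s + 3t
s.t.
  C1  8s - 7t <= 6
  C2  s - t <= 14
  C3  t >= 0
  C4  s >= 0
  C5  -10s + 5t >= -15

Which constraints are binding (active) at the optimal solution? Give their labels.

Extreme points and f = -2s + 3t:
  (3/4, 0) → f = -3/2
  (5/2, 2) → f = 1
  (0, 0) → f = 0
The feasible region is unbounded (it extends along (0, 1), (1, 2)), but f strictly increases along every unbounded feasible direction, so there is no improving ray and the minimum is attained at a vertex.

The minimum is at (3/4, 0). Substituting into each constraint, equality holds for C1 and C3; the remaining constraints have slack.

C1 and C3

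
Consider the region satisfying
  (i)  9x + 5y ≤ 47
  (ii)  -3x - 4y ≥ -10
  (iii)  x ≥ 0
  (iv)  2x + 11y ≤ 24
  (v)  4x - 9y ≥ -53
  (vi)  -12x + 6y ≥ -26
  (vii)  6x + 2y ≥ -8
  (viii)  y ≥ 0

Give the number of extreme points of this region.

5

Of the 28 pairwise boundary intersections, those satisfying every inequality are:
  (14/25, 52/25)
  (82/33, 7/11)
  (0, 24/11)
  (0, 0)
  (13/6, 0)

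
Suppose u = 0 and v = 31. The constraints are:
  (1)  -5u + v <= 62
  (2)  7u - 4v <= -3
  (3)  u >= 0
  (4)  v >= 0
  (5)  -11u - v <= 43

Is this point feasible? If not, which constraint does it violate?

(1): 31 ≤ 62 ✓
(2): -124 ≤ -3 ✓
(3): 0 ≥ 0 ✓
(4): 31 ≥ 0 ✓
(5): -31 ≤ 43 ✓

feasible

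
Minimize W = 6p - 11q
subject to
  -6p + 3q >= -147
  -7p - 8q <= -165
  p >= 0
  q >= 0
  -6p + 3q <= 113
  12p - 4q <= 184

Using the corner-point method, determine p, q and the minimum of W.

The optimum lies where -6p + 3q = 113 and 12p - 4q = 184.
Solving simultaneously gives p = 251/3, q = 205.

p = 251/3, q = 205, minimum W = -1753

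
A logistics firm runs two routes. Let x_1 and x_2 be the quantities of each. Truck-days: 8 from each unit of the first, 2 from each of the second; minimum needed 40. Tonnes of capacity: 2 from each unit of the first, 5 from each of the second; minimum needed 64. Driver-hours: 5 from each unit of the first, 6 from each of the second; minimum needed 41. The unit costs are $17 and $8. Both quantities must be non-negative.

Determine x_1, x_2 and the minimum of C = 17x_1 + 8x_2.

The feasible region is unbounded (it extends along (0, 1), (1, 0)), but C strictly increases along every unbounded feasible direction, so there is no improving ray and the minimum is attained at a vertex.

The binding constraints are 8x_1 + 2x_2 = 40 and 2x_1 + 5x_2 = 64.
Solving simultaneously gives x_1 = 2, x_2 = 12.

x_1 = 2, x_2 = 12, minimum C = 130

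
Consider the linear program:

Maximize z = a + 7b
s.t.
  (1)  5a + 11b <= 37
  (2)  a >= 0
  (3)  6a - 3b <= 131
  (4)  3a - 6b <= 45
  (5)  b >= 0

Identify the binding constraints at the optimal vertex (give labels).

Extreme points and z = a + 7b:
  (0, 37/11) → z = 259/11
  (37/5, 0) → z = 37/5
  (0, 0) → z = 0

The maximum is at (0, 37/11). Substituting into each constraint, equality holds for (1) and (2); the remaining constraints have slack.

(1) and (2)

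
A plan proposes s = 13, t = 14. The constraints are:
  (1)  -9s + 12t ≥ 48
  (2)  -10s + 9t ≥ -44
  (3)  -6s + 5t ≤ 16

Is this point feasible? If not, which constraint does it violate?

feasible

(1): 51 ≥ 48 ✓
(2): -4 ≥ -44 ✓
(3): -8 ≤ 16 ✓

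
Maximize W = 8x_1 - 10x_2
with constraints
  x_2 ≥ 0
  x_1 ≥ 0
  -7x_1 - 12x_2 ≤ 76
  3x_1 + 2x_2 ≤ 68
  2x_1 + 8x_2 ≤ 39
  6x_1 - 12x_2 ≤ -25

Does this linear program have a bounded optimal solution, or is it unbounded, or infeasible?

bounded optimum

Extreme points and W = 8x_1 - 10x_2:
  (0, 39/8) → W = -195/4
  (0, 25/12) → W = -125/6
  (67/18, 71/18) → W = -29/3
The feasible region has finitely many vertices and no improving ray; the maximum is -29/3 at (67/18, 71/18).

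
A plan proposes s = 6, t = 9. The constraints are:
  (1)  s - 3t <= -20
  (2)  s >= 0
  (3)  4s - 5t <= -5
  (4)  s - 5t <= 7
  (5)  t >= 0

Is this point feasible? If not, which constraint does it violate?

(1): -21 ≤ -20 ✓
(2): 6 ≥ 0 ✓
(3): -21 ≤ -5 ✓
(4): -39 ≤ 7 ✓
(5): 9 ≥ 0 ✓

feasible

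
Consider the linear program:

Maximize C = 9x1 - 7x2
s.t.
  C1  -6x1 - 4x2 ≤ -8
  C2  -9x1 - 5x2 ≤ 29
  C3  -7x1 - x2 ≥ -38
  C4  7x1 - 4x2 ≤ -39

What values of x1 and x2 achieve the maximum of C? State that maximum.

x1 = -31/13, x2 = 145/26, maximum C = -121/2

Extreme points and C = 9x1 - 7x2:
  (-26, 41) → C = -521
  (-31/13, 145/26) → C = -121/2
  (113/35, 77/5) → C = -2756/35
The feasible region is unbounded (it extends along (-1, 7), (-5, 9)), but C strictly decreases along every unbounded feasible direction, so there is no improving ray and the maximum is attained at a vertex.

The optimum lies where -6x1 - 4x2 = -8 and 7x1 - 4x2 = -39.
Solving simultaneously gives x1 = -31/13, x2 = 145/26.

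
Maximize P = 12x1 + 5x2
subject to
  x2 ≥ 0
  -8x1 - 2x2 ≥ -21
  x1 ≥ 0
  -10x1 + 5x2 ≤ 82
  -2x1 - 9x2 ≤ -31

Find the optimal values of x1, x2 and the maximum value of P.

At the optimal vertex, -8x1 - 2x2 = -21 and x1 = 0.
Solving simultaneously gives x1 = 0, x2 = 21/2.

x1 = 0, x2 = 21/2, maximum P = 105/2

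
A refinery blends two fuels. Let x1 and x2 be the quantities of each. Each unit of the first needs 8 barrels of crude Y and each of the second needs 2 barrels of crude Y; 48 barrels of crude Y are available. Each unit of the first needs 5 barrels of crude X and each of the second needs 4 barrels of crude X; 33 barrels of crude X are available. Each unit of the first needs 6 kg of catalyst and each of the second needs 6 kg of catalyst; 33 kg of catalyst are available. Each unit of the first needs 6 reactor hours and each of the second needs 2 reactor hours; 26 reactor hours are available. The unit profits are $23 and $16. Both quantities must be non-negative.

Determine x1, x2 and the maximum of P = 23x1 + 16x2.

Extreme points and P = 23x1 + 16x2:
  (0, 0) → P = 0
  (0, 11/2) → P = 88
  (13/3, 0) → P = 299/3
  (15/4, 7/4) → P = 457/4

x1 = 15/4, x2 = 7/4, maximum P = 457/4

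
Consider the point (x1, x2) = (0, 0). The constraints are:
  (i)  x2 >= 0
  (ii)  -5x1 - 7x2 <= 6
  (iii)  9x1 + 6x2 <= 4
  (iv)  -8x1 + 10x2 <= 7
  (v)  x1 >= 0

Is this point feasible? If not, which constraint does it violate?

(i): 0 ≥ 0 ✓
(ii): 0 ≤ 6 ✓
(iii): 0 ≤ 4 ✓
(iv): 0 ≤ 7 ✓
(v): 0 ≥ 0 ✓

feasible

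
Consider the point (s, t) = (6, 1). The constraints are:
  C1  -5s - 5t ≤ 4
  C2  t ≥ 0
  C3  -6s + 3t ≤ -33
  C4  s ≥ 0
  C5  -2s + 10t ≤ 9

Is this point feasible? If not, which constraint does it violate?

feasible

C1: -35 ≤ 4 ✓
C2: 1 ≥ 0 ✓
C3: -33 ≤ -33 ✓
C4: 6 ≥ 0 ✓
C5: -2 ≤ 9 ✓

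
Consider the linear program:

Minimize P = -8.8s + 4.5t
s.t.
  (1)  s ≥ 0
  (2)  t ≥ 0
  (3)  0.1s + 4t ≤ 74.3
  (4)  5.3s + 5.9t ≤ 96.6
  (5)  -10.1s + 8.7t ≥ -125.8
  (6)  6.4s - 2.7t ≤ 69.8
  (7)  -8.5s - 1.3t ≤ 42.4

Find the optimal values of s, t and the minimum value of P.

Extreme points and P = -8.8s + 4.5t:
  (0, 0) → P = 0
  (0, 966/59) → P = 4347/59
  (349/32, 0) → P = -3839/40
  (67264/5207, 24830/5207) → P = -2400941/26035

s = 349/32, t = 0, minimum P = -3839/40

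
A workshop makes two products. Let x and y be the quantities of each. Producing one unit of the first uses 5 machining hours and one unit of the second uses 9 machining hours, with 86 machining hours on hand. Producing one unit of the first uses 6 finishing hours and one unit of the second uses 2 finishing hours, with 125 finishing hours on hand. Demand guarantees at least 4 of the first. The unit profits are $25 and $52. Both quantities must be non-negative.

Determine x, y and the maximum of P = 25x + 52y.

Feasible corners and P = 25x + 52y:
  (86/5, 0) → P = 430
  (4, 0) → P = 100
  (4, 22/3) → P = 1444/3

x = 4, y = 22/3, maximum P = 1444/3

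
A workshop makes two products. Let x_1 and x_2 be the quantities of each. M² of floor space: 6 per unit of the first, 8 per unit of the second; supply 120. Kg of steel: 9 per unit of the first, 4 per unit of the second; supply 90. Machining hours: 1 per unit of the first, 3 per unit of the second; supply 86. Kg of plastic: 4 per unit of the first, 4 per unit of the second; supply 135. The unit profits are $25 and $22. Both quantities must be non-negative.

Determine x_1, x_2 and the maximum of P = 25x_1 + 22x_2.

x_1 = 5, x_2 = 45/4, maximum P = 745/2

Feasible corners and P = 25x_1 + 22x_2:
  (0, 0) → P = 0
  (0, 15) → P = 330
  (10, 0) → P = 250
  (5, 45/4) → P = 745/2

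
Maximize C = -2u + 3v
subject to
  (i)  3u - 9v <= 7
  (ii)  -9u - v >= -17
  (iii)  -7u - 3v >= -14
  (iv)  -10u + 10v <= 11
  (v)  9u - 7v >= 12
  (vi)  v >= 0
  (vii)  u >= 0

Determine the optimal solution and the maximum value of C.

u = 67/38, v = 21/38, maximum C = -71/38

Feasible corners and C = -2u + 3v:
  (37/20, 7/20) → C = -53/20
  (17/9, 0) → C = -34/9
  (67/38, 21/38) → C = -71/38
  (4/3, 0) → C = -8/3

At the optimal vertex, -7u - 3v = -14 and 9u - 7v = 12.
Solving simultaneously gives u = 67/38, v = 21/38.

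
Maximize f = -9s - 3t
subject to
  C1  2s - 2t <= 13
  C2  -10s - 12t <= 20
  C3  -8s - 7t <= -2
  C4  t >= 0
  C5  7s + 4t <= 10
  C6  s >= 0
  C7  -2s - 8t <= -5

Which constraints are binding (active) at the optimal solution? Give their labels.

C6 and C7

Feasible corners and f = -9s - 3t:
  (0, 5/2) → f = -15/2
  (5/4, 5/16) → f = -195/16
  (0, 5/8) → f = -15/8

The maximum is at (0, 5/8). Substituting into each constraint, equality holds for C6 and C7; the remaining constraints have slack.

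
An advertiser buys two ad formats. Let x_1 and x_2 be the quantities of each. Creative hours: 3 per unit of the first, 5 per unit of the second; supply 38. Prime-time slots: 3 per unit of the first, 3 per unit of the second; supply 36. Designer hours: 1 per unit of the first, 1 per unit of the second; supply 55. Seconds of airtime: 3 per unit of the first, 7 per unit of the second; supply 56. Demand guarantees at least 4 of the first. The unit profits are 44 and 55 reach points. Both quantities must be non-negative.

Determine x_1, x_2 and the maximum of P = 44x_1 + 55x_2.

Feasible corners and P = 44x_1 + 55x_2:
  (12, 0) → P = 528
  (4, 0) → P = 176
  (11, 1) → P = 539
  (4, 26/5) → P = 462

The binding constraints are 3x_1 + 5x_2 = 38 and 3x_1 + 3x_2 = 36.
Solving simultaneously gives x_1 = 11, x_2 = 1.

x_1 = 11, x_2 = 1, maximum P = 539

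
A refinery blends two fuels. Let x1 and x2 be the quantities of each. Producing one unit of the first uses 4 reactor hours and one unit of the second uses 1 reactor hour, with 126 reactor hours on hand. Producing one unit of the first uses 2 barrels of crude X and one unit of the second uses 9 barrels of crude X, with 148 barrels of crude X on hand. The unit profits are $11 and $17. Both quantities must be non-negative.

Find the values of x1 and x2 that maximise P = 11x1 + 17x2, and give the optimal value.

x1 = 29, x2 = 10, maximum P = 489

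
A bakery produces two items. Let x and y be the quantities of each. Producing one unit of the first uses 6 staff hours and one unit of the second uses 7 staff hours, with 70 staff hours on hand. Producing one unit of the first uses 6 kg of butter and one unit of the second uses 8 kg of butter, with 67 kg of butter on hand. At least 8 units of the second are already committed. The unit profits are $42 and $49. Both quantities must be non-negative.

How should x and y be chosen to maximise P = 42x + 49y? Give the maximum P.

Feasible corners and P = 42x + 49y:
  (0, 67/8) → P = 3283/8
  (0, 8) → P = 392
  (1/2, 8) → P = 413

The binding constraints are 6x + 8y = 67 and y = 8.
Solving simultaneously gives x = 1/2, y = 8.

x = 1/2, y = 8, maximum P = 413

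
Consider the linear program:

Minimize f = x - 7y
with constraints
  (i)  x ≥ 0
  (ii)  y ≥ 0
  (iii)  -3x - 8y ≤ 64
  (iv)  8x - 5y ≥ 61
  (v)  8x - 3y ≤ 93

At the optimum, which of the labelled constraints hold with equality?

Extreme points and f = x - 7y:
  (61/8, 0) → f = 61/8
  (93/8, 0) → f = 93/8
  (141/8, 16) → f = -755/8

The minimum is at (141/8, 16). Substituting into each constraint, equality holds for (iv) and (v); the remaining constraints have slack.

(iv) and (v)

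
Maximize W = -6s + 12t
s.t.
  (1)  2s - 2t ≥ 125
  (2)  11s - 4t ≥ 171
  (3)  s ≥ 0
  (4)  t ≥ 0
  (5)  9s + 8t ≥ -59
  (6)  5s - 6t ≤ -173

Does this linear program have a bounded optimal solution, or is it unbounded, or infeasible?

unbounded

From the feasible point (548, 971/2), moving in the direction (6, 5) keeps every constraint satisfied while W increases without bound.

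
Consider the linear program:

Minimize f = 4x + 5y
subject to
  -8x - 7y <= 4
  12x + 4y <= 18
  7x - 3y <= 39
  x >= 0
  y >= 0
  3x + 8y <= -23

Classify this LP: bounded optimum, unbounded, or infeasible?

The boundaries 12x + 4y = 18 and x = 0 meet at (0, 9/2), but that point violates 3x + 8y ≤ -23. Every candidate vertex is excluded by some other constraint, so the feasible region is empty.

infeasible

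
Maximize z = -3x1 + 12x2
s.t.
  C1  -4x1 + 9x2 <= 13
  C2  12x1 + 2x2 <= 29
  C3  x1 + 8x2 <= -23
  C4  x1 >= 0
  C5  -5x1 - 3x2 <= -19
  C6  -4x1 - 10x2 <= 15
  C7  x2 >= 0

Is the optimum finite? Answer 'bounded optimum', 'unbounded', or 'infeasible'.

infeasible

The boundaries -4x1 - 10x2 = 15 and x2 = 0 meet at (-15/4, 0), but that point violates -4x1 + 9x2 ≤ 13. Every candidate vertex is excluded by some other constraint, so the feasible region is empty.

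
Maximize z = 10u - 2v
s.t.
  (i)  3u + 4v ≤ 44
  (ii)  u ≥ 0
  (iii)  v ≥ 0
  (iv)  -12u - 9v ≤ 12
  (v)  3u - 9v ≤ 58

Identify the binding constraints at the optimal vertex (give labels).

Vertices and z = 10u - 2v:
  (0, 11) → z = -22
  (44/3, 0) → z = 440/3
  (0, 0) → z = 0

The maximum is at (44/3, 0). Substituting into each constraint, equality holds for (i) and (iii); the remaining constraints have slack.

(i) and (iii)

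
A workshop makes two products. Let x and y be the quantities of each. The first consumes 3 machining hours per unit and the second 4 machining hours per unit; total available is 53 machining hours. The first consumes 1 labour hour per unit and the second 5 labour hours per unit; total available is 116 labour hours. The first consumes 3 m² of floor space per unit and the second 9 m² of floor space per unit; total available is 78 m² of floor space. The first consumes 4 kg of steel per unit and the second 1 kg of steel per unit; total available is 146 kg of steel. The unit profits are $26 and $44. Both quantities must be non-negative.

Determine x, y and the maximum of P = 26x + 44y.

Corner points and P = 26x + 44y:
  (0, 0) → P = 0
  (0, 26/3) → P = 1144/3
  (53/3, 0) → P = 1378/3
  (11, 5) → P = 506

At the optimal vertex, 3x + 4y = 53 and 3x + 9y = 78.
Solving simultaneously gives x = 11, y = 5.

x = 11, y = 5, maximum P = 506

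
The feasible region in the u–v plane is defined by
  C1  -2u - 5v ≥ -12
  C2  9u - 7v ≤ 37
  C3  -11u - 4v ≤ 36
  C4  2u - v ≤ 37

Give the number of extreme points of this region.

Pairwise boundary intersections that survive every other constraint:
  (269/59, 34/59)
  (-228/47, 204/47)
  (-104/113, -731/113)

3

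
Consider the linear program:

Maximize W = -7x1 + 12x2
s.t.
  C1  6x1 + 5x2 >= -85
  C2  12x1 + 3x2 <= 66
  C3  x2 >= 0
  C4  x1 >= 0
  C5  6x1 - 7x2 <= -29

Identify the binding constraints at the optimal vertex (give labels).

Extreme points and W = -7x1 + 12x2:
  (0, 22) → W = 264
  (125/34, 124/17) → W = 2101/34
  (0, 29/7) → W = 348/7

The maximum is at (0, 22). Substituting into each constraint, equality holds for C2 and C4; the remaining constraints have slack.

C2 and C4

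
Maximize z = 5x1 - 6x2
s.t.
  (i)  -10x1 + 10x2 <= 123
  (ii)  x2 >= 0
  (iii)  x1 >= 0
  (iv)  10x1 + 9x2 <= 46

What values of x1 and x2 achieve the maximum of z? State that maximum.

Feasible corners and z = 5x1 - 6x2:
  (0, 0) → z = 0
  (23/5, 0) → z = 23
  (0, 46/9) → z = -92/3

The optimum lies where x2 = 0 and 10x1 + 9x2 = 46.
Solving simultaneously gives x1 = 23/5, x2 = 0.

x1 = 23/5, x2 = 0, maximum z = 23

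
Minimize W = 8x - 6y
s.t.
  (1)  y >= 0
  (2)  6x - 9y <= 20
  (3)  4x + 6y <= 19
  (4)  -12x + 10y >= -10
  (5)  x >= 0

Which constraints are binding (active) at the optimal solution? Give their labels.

(3) and (5)

Extreme points and W = 8x - 6y:
  (5/6, 0) → W = 20/3
  (0, 0) → W = 0
  (125/56, 47/28) → W = 109/14
  (0, 19/6) → W = -19

The minimum is at (0, 19/6). Substituting into each constraint, equality holds for (3) and (5); the remaining constraints have slack.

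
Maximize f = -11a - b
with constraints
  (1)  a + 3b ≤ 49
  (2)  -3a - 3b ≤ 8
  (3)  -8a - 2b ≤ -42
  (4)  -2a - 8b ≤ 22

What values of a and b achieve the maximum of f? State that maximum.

Extreme points and f = -11a - b:
  (14/11, 175/11) → f = -329/11
  (229, -60) → f = -2459
  (19/3, -13/3) → f = -196/3

At the optimal vertex, a + 3b = 49 and -8a - 2b = -42.
Solving simultaneously gives a = 14/11, b = 175/11.

a = 14/11, b = 175/11, maximum f = -329/11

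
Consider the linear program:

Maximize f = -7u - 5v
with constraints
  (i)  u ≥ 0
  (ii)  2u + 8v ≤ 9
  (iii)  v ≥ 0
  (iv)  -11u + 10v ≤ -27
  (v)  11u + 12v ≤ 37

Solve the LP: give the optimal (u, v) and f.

u = 27/11, v = 0, maximum f = -189/11

Vertices and f = -7u - 5v:
  (17/6, 5/12) → f = -263/12
  (47/16, 25/64) → f = -1441/64
  (27/11, 0) → f = -189/11
  (37/11, 0) → f = -259/11

At the optimal vertex, v = 0 and -11u + 10v = -27.
Solving simultaneously gives u = 27/11, v = 0.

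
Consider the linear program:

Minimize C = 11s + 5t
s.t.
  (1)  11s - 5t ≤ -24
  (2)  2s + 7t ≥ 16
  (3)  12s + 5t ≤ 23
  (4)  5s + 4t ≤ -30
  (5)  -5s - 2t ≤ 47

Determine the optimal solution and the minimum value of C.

Vertices and C = 11s + 5t:
  (-274/27, 140/27) → C = -2314/27
  (-361/31, 174/31) → C = -3101/31
  (-64/5, 17/2) → C = -983/10

s = -361/31, t = 174/31, minimum C = -3101/31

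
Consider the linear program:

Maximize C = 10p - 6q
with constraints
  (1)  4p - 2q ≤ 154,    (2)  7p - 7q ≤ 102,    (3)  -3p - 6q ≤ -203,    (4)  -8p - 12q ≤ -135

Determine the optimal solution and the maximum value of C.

p = 437/7, q = 335/7, maximum C = 2360/7

Vertices and C = 10p - 6q:
  (437/7, 335/7) → C = 2360/7
  (2033/63, 1115/63) → C = 13640/63
  (-271/2, 1219/12) → C = -3929/2
The feasible region is unbounded (it extends along (1, 2), (-3, 2)), but C strictly decreases along every unbounded feasible direction, so there is no improving ray and the maximum is attained at a vertex.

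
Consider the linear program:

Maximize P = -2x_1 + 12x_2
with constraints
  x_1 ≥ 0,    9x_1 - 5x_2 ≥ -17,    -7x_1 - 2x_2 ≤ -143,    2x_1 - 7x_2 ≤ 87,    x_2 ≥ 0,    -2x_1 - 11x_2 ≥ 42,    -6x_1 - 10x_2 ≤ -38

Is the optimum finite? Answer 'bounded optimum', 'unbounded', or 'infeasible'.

The boundaries 9x_1 - 5x_2 = -17 and -7x_1 - 2x_2 = -143 meet at (681/53, 1406/53), but that point violates -2x_1 - 11x_2 ≥ 42. Every candidate vertex is excluded by some other constraint, so the feasible region is empty.

infeasible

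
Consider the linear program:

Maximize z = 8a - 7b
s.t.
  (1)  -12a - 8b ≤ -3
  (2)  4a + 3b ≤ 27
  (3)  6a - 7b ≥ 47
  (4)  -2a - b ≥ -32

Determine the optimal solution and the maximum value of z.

a = 253/4, b = -189/2, maximum z = 2335/2

Corner points and z = 8a - 7b:
  (397/132, -91/22) → z = 3499/66
  (253/4, -189/2) → z = 2335/2
  (165/23, -13/23) → z = 1411/23
  (69/2, -37) → z = 535

The optimum lies where -12a - 8b = -3 and -2a - b = -32.
Solving simultaneously gives a = 253/4, b = -189/2.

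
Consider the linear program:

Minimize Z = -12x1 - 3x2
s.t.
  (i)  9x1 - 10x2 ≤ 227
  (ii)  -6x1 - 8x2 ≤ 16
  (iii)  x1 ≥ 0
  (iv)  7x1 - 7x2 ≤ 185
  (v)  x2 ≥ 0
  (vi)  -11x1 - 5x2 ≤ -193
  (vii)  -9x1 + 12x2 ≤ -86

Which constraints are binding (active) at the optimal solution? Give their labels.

Extreme points and Z = -12x1 - 3x2:
  (261/7, 76/7) → Z = -480
  (227/9, 0) → Z = -908/3
  (1618/21, 1063/21) → Z = -7535/7
  (193/11, 0) → Z = -2316/11
  (2746/177, 791/177) → Z = -11775/59

The minimum is at (1618/21, 1063/21). Substituting into each constraint, equality holds for (iv) and (vii); the remaining constraints have slack.

(iv) and (vii)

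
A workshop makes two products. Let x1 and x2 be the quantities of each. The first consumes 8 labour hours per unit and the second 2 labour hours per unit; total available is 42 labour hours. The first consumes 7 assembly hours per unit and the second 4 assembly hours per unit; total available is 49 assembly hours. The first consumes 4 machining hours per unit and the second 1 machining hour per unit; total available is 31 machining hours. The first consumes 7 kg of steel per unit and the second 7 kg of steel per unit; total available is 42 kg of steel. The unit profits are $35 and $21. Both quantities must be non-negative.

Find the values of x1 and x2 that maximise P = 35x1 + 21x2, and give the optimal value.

x1 = 5, x2 = 1, maximum P = 196

Corner points and P = 35x1 + 21x2:
  (0, 0) → P = 0
  (0, 6) → P = 126
  (21/4, 0) → P = 735/4
  (5, 1) → P = 196

The optimum lies where 8x1 + 2x2 = 42 and 7x1 + 7x2 = 42.
Solving simultaneously gives x1 = 5, x2 = 1.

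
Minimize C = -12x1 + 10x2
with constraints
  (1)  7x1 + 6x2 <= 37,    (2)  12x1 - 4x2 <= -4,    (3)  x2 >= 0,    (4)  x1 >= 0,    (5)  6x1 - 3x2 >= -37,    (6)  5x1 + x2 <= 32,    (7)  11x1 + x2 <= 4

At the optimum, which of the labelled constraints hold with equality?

(2) and (4)

Extreme points and C = -12x1 + 10x2:
  (0, 1) → C = 10
  (3/14, 23/14) → C = 97/7
  (0, 4) → C = 40

The minimum is at (0, 1). Substituting into each constraint, equality holds for (2) and (4); the remaining constraints have slack.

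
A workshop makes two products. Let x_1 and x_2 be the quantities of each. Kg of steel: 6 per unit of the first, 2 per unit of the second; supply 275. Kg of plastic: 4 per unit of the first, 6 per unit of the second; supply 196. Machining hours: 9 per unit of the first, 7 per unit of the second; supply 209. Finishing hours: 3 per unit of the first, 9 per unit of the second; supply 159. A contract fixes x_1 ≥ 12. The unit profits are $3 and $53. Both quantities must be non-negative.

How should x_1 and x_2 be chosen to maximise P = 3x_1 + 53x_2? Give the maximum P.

x_1 = 12, x_2 = 41/3, maximum P = 2281/3

Corner points and P = 3x_1 + 53x_2:
  (209/9, 0) → P = 209/3
  (12, 0) → P = 36
  (64/5, 67/5) → P = 3743/5
  (12, 41/3) → P = 2281/3

At the optimal vertex, 3x_1 + 9x_2 = 159 and x_1 = 12.
Solving simultaneously gives x_1 = 12, x_2 = 41/3.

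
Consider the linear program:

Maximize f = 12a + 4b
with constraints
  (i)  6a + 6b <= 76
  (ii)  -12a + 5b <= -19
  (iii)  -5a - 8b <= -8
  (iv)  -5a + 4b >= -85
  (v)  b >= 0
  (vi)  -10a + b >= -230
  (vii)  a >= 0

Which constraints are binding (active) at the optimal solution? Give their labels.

(i) and (v)

Vertices and f = 12a + 4b:
  (247/51, 133/17) → f = 1520/17
  (38/3, 0) → f = 152
  (192/121, 1/121) → f = 2308/121
  (8/5, 0) → f = 96/5

The maximum is at (38/3, 0). Substituting into each constraint, equality holds for (i) and (v); the remaining constraints have slack.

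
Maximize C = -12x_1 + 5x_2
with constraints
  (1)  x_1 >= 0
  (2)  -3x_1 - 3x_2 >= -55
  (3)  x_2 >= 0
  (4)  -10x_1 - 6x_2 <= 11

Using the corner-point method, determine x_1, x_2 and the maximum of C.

x_1 = 0, x_2 = 55/3, maximum C = 275/3

Extreme points and C = -12x_1 + 5x_2:
  (0, 55/3) → C = 275/3
  (0, 0) → C = 0
  (55/3, 0) → C = -220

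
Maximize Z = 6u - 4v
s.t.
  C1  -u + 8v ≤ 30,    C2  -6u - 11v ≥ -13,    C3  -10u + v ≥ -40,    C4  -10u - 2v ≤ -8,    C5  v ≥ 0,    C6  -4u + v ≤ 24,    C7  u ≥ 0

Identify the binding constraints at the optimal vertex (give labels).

Feasible corners and Z = 6u - 4v:
  (31/49, 41/49) → Z = 22/49
  (13/6, 0) → Z = 13
  (4/5, 0) → Z = 24/5

The maximum is at (13/6, 0). Substituting into each constraint, equality holds for C2 and C5; the remaining constraints have slack.

C2 and C5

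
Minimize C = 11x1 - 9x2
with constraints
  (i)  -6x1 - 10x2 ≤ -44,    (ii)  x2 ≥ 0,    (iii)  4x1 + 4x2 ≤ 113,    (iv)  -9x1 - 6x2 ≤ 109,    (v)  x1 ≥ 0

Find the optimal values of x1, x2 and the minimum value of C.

x1 = 0, x2 = 113/4, minimum C = -1017/4

Corner points and C = 11x1 - 9x2:
  (22/3, 0) → C = 242/3
  (0, 22/5) → C = -198/5
  (113/4, 0) → C = 1243/4
  (0, 113/4) → C = -1017/4

The binding constraints are 4x1 + 4x2 = 113 and x1 = 0.
Solving simultaneously gives x1 = 0, x2 = 113/4.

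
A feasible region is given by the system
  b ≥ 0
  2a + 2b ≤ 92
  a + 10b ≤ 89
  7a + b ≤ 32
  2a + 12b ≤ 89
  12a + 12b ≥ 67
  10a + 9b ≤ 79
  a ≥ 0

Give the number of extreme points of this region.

Of the 27 pairwise boundary intersections, those satisfying every inequality are:
  (317/72, 85/72)
  (209/53, 233/53)
  (49/34, 122/17)
  (0, 89/12)
  (0, 67/12)

5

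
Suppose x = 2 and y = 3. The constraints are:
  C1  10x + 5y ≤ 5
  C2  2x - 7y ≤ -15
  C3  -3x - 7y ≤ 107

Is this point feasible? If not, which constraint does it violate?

not feasible — violates C1

Constraint C1: 10x + 5y = 35, which is not ≤ 5. All other constraints are satisfied.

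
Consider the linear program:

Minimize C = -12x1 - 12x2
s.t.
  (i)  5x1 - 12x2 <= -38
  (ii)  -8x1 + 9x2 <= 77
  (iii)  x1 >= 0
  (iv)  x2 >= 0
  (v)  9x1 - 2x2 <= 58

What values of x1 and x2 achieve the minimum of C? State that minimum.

The binding constraints are -8x1 + 9x2 = 77 and 9x1 - 2x2 = 58.
Solving simultaneously gives x1 = 52/5, x2 = 89/5.

x1 = 52/5, x2 = 89/5, minimum C = -1692/5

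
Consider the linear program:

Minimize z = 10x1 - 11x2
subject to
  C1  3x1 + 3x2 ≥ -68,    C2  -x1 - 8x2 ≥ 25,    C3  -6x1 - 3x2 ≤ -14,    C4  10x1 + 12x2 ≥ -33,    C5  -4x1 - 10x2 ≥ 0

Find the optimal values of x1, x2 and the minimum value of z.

x1 = 187/45, x2 = -164/45, minimum z = 3674/45

The feasible region is unbounded (it extends along (6, -5), (5, -2)), but z strictly increases along every unbounded feasible direction, so there is no improving ray and the minimum is attained at a vertex.

The optimum lies where -x1 - 8x2 = 25 and -6x1 - 3x2 = -14.
Solving simultaneously gives x1 = 187/45, x2 = -164/45.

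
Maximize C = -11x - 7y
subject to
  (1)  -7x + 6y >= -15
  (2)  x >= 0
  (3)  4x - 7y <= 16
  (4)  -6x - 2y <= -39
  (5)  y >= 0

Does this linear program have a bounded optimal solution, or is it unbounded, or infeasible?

bounded optimum

Corner points and C = -11x - 7y:
  (132/25, 183/50) → C = -837/10
  (0, 39/2) → C = -273/2
The feasible region has finitely many vertices and no improving ray; the maximum is -837/10 at (132/25, 183/50).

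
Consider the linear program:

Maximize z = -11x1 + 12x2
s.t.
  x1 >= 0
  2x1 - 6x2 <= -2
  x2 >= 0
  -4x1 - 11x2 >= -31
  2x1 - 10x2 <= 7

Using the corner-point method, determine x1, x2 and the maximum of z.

Vertices and z = -11x1 + 12x2:
  (0, 1/3) → z = 4
  (0, 31/11) → z = 372/11
  (82/23, 35/23) → z = -482/23

x1 = 0, x2 = 31/11, maximum z = 372/11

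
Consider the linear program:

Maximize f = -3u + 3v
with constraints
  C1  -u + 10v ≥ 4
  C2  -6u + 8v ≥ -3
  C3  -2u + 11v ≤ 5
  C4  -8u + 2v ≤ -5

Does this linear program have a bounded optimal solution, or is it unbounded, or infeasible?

bounded optimum

Corner points and f = -3u + 3v:
  (31/26, 27/52) → f = -105/52
  (29/39, 37/78) → f = -21/26
  (73/50, 18/25) → f = -111/50
  (65/84, 25/42) → f = -15/28
The feasible region has finitely many vertices and no improving ray; the maximum is -15/28 at (65/84, 25/42).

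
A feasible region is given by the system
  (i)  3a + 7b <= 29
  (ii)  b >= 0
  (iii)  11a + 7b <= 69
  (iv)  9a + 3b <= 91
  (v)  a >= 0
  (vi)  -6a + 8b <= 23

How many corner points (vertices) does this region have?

Of the 15 pairwise boundary intersections, those satisfying every inequality are:
  (5, 2)
  (71/66, 81/22)
  (69/11, 0)
  (0, 0)
  (0, 23/8)

5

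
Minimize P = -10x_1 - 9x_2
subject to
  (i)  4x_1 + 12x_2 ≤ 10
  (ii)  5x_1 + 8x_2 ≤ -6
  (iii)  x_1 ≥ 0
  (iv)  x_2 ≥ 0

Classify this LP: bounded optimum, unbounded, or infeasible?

The boundaries 4x_1 + 12x_2 = 10 and 5x_1 + 8x_2 = -6 meet at (-38/7, 37/14), but that point violates x_1 ≥ 0. Every candidate vertex is excluded by some other constraint, so the feasible region is empty.

infeasible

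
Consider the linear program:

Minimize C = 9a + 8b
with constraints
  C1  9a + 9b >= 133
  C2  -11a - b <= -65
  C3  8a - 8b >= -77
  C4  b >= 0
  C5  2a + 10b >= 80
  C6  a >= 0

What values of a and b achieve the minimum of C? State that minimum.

a = 226/45, b = 439/45, minimum C = 5546/45

Extreme points and C = 9a + 8b:
  (226/45, 439/45) → C = 5546/45
  (305/36, 227/36) → C = 4561/36
  (443/96, 1367/96) → C = 14923/96
  (40, 0) → C = 360
The feasible region is unbounded (it extends along (1, 1), (1, 0)), but C strictly increases along every unbounded feasible direction, so there is no improving ray and the minimum is attained at a vertex.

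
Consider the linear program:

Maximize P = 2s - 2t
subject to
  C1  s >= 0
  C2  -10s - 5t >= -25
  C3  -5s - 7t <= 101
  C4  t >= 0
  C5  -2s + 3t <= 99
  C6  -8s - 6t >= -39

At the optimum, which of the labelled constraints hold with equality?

C2 and C4

Extreme points and P = 2s - 2t:
  (0, 5) → P = -10
  (0, 0) → P = 0
  (5/2, 0) → P = 5

The maximum is at (5/2, 0). Substituting into each constraint, equality holds for C2 and C4; the remaining constraints have slack.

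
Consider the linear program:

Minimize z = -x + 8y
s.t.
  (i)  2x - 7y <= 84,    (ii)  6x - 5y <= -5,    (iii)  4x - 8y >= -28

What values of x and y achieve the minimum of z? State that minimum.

x = -217/3, y = -98/3, minimum z = -189

Vertices and z = -x + 8y:
  (-455/32, -257/16) → z = -3657/32
  (-217/3, -98/3) → z = -189
  (25/7, 37/7) → z = 271/7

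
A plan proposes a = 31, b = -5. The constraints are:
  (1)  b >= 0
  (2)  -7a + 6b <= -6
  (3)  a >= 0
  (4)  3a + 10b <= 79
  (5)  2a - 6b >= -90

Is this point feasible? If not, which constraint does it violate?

Constraint (1): b = -5, which is not ≥ 0. All other constraints are satisfied.

not feasible — violates (1)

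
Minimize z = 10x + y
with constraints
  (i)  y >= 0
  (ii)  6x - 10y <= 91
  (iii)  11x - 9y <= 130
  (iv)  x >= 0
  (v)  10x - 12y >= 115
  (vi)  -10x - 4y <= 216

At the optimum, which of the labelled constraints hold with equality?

Extreme points and z = 10x + y:
  (130/11, 0) → z = 1300/11
  (23/2, 0) → z = 115
  (25/2, 5/6) → z = 755/6

The minimum is at (23/2, 0). Substituting into each constraint, equality holds for (i) and (v); the remaining constraints have slack.

(i) and (v)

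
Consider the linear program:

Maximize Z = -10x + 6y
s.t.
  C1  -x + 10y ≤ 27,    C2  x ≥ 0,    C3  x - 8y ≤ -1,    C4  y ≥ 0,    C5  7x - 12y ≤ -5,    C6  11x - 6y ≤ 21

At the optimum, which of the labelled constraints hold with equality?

C1 and C2

Vertices and Z = -10x + 6y:
  (0, 27/10) → Z = 81/5
  (93/26, 159/52) → Z = -453/26
  (0, 5/12) → Z = 5/2
  (47/15, 101/45) → Z = -268/15

The maximum is at (0, 27/10). Substituting into each constraint, equality holds for C1 and C2; the remaining constraints have slack.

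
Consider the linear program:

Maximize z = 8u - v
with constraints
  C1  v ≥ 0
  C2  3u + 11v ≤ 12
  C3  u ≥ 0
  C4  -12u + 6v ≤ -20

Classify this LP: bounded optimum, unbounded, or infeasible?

Feasible corners and z = 8u - v:
  (4, 0) → z = 32
  (5/3, 0) → z = 40/3
  (146/75, 14/25) → z = 1126/75
The feasible region has finitely many vertices and no improving ray; the maximum is 32 at (4, 0).

bounded optimum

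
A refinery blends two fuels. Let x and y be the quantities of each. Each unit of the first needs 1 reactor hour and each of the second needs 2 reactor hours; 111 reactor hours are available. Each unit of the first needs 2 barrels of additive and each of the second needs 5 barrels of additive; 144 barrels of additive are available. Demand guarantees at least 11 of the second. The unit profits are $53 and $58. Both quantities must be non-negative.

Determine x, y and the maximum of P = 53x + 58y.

x = 89/2, y = 11, maximum P = 5993/2

Corner points and P = 53x + 58y:
  (0, 144/5) → P = 8352/5
  (0, 11) → P = 638
  (89/2, 11) → P = 5993/2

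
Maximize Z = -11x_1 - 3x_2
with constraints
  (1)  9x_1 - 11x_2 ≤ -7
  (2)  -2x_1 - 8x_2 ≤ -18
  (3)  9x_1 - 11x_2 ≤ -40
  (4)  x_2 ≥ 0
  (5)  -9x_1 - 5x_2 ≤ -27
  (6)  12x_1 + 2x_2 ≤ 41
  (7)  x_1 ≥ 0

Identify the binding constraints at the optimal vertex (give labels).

Extreme points and Z = -11x_1 - 3x_2:
  (97/144, 67/16) → Z = -719/36
  (371/150, 283/50) → Z = -3314/75
  (0, 27/5) → Z = -81/5
  (0, 41/2) → Z = -123/2

The maximum is at (0, 27/5). Substituting into each constraint, equality holds for (5) and (7); the remaining constraints have slack.

(5) and (7)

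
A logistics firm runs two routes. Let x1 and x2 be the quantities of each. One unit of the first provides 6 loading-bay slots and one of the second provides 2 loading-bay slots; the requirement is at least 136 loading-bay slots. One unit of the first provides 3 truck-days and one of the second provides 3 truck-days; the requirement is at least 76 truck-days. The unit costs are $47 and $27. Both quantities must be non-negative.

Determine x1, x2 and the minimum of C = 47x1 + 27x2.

x1 = 64/3, x2 = 4, minimum C = 3332/3

Extreme points and C = 47x1 + 27x2:
  (0, 68) → C = 1836
  (76/3, 0) → C = 3572/3
  (64/3, 4) → C = 3332/3
The feasible region is unbounded (it extends along (0, 1), (1, 0)), but C strictly increases along every unbounded feasible direction, so there is no improving ray and the minimum is attained at a vertex.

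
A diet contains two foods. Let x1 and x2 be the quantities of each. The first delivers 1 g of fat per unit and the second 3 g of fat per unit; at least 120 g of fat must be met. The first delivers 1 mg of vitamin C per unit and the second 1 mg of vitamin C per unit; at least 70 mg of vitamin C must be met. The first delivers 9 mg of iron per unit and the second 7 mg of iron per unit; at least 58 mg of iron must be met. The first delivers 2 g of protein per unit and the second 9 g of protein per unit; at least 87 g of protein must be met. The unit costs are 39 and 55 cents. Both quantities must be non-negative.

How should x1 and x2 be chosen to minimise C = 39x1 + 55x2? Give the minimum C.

x1 = 45, x2 = 25, minimum C = 3130

Vertices and C = 39x1 + 55x2:
  (0, 70) → C = 3850
  (120, 0) → C = 4680
  (45, 25) → C = 3130
The feasible region is unbounded (it extends along (0, 1), (1, 0)), but C strictly increases along every unbounded feasible direction, so there is no improving ray and the minimum is attained at a vertex.

At the optimal vertex, x1 + 3x2 = 120 and x1 + x2 = 70.
Solving simultaneously gives x1 = 45, x2 = 25.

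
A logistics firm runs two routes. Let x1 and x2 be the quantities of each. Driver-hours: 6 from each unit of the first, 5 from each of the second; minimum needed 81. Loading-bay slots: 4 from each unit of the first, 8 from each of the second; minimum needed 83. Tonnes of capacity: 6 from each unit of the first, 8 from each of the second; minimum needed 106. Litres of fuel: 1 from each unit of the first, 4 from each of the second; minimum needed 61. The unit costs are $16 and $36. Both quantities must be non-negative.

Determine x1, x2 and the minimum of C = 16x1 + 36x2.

Extreme points and C = 16x1 + 36x2:
  (0, 81/5) → C = 2916/5
  (61, 0) → C = 976
  (1, 15) → C = 556
The feasible region is unbounded (it extends along (0, 1), (1, 0)), but C strictly increases along every unbounded feasible direction, so there is no improving ray and the minimum is attained at a vertex.

The binding constraints are 6x1 + 5x2 = 81 and x1 + 4x2 = 61.
Solving simultaneously gives x1 = 1, x2 = 15.

x1 = 1, x2 = 15, minimum C = 556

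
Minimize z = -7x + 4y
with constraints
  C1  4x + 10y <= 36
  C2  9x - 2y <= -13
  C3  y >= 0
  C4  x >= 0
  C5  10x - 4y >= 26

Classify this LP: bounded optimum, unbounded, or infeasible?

The boundaries 4x + 10y = 36 and y = 0 meet at (9, 0), but that point violates 9x - 2y ≤ -13. Every candidate vertex is excluded by some other constraint, so the feasible region is empty.

infeasible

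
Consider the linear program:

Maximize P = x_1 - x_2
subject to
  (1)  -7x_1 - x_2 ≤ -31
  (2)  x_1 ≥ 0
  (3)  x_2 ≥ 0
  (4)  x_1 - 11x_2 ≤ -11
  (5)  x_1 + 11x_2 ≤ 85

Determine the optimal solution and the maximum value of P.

x_1 = 37, x_2 = 48/11, maximum P = 359/11

Corner points and P = x_1 - x_2:
  (55/13, 18/13) → P = 37/13
  (64/19, 141/19) → P = -77/19
  (37, 48/11) → P = 359/11

At the optimal vertex, x_1 - 11x_2 = -11 and x_1 + 11x_2 = 85.
Solving simultaneously gives x_1 = 37, x_2 = 48/11.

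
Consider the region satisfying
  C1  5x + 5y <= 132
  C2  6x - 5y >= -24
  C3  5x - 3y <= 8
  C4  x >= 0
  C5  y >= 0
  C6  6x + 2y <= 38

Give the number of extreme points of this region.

5

Pairwise boundary intersections that survive every other constraint:
  (0, 24/5)
  (71/21, 62/7)
  (8/5, 0)
  (65/14, 71/14)
  (0, 0)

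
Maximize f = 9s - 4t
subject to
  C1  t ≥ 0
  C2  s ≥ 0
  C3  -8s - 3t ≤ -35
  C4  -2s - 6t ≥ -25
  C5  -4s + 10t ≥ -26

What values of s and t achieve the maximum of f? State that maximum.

s = 203/22, t = 12/11, maximum f = 1731/22

At the optimal vertex, -2s - 6t = -25 and -4s + 10t = -26.
Solving simultaneously gives s = 203/22, t = 12/11.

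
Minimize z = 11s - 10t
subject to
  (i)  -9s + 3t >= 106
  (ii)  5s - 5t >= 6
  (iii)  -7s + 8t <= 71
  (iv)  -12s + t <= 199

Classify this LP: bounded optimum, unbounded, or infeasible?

infeasible

The boundaries -9s + 3t = 106 and 5s - 5t = 6 meet at (-274/15, -292/15), but that point violates -12s + t ≤ 199. Every candidate vertex is excluded by some other constraint, so the feasible region is empty.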